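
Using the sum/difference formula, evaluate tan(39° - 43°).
tan(39° - 43°) = (tan 39° - tan 43°)/(1 + tan 39° tan 43°) = -0.06993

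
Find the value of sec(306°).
sec(306°) = 1.701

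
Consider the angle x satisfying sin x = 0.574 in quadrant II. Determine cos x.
cos x = ±√(1 - sin²x) = -0.8189 (negative in QII)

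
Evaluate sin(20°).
sin(20°) = 0.342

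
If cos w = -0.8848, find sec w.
sec w = 1/cos w = -1.13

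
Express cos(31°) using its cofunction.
cos(31°) = sin(90° - 31°) = sin(59°)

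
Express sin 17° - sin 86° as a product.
sin 17° - sin 86° = 2 cos(51.5°) sin(-34.5°)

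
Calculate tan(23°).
tan(23°) = 0.4245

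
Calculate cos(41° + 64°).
cos(41° + 64°) = cos 41° cos 64° - sin 41° sin 64° = -(√6-√2)/4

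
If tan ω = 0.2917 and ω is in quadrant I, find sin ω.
sin ω = 0.28 (using tan²ω + 1 = sec²ω)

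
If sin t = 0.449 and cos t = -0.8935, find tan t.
tan t = sin t / cos t = -0.5025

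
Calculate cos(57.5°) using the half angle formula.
cos(57.5°) = √((1 + cos 115°)/2) = 0.5373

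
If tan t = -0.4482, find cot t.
cot t = 1/tan t = -2.231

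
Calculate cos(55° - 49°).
cos(55° - 49°) = cos 55° cos 49° + sin 55° sin 49° = 0.9945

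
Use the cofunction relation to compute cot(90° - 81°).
cot(90° - 81°) = tan(81°) = 6.314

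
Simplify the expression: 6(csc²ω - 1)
6(csc²ω - 1) = 6(cot²ω) (using Pythagorean identity)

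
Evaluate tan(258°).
tan(258°) = 4.705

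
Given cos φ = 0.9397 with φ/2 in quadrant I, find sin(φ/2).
sin(φ/2) = ±√((1 - cos φ)/2); positive since φ/2 ∈ QI, so sin(φ/2) = 0.1736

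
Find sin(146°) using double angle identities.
sin(146°) = 2 sin 73° cos 73° = 0.5592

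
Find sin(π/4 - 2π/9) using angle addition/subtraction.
sin(π/4 - 2π/9) = sin π/4 cos 2π/9 - cos π/4 sin 2π/9 = 0.08716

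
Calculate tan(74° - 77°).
tan(74° - 77°) = (tan 74° - tan 77°)/(1 + tan 74° tan 77°) = -0.05241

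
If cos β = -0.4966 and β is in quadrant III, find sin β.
sin β = -0.868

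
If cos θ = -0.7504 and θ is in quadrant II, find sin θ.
sin θ = 0.661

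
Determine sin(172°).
sin(172°) = 0.1392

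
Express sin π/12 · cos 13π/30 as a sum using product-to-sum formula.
sin π/12 cos 13π/30 = (1/2)[sin(π/12+13π/30) + sin(π/12-13π/30)]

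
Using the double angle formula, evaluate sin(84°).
sin(84°) = 2 sin 42° cos 42° = 0.9945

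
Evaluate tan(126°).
tan(126°) = -1.376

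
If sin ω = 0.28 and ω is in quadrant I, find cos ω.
cos ω = 0.96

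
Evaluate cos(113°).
cos(113°) = -0.3907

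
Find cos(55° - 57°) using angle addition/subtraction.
cos(55° - 57°) = cos 55° cos 57° + sin 55° sin 57° = 0.9994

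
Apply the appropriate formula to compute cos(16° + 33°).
cos(16° + 33°) = cos 16° cos 33° - sin 16° sin 33° = 0.6561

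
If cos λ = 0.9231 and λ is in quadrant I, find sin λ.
sin λ = 0.3846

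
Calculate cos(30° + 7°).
cos(30° + 7°) = cos 30° cos 7° - sin 30° sin 7° = 0.7986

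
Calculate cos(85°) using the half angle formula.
cos(85°) = √((1 + cos 170°)/2) = 0.08716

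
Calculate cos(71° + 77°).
cos(71° + 77°) = cos 71° cos 77° - sin 71° sin 77° = -0.848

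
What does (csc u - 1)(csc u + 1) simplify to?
(csc u - 1)(csc u + 1) = cot²u (using Diff. of squares)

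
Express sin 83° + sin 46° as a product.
sin 83° + sin 46° = 2 sin(64.5°) cos(18.5°)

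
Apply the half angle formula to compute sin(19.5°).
sin(19.5°) = √((1 - cos 39°)/2) = 0.3338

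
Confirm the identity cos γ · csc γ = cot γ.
LHS = cos γ · (1/sin γ) = cos γ/sin γ = cot γ = RHS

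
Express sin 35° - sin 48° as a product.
sin 35° - sin 48° = 2 cos(41.5°) sin(-6.5°)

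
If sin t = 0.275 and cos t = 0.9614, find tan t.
tan t = sin t / cos t = 0.286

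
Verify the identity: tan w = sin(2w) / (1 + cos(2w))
RHS = 2 sin w cos w / (2cos²w) = sin w/cos w = tan w = LHS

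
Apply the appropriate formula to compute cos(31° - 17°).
cos(31° - 17°) = cos 31° cos 17° + sin 31° sin 17° = 0.9703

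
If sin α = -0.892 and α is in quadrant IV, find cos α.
cos α = 0.452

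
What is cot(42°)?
cot(42°) = 1.111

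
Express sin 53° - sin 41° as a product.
sin 53° - sin 41° = 2 cos(47°) sin(6°)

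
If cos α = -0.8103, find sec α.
sec α = 1/cos α = -1.234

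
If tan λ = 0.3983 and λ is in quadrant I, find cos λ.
cos λ = 0.929 (using tan²λ + 1 = sec²λ)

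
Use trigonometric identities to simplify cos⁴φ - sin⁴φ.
cos⁴φ - sin⁴φ = cos(2φ) (using Factoring + double angle)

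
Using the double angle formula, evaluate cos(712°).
cos(712°) = cos²356° - sin²356° = 0.9903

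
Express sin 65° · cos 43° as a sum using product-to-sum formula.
sin 65° cos 43° = (1/2)[sin(65°+43°) + sin(65°-43°)]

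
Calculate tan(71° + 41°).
tan(71° + 41°) = (tan 71° + tan 41°)/(1 - tan 71° tan 41°) = -2.475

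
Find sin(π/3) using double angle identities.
sin(π/3) = 2 sin π/6 cos π/6 = √3/2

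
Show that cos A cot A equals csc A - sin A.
RHS = 1/sin A - sin A = (1 - sin²A)/sin A = cos²A/sin A = cos A · (cos A/sin A) = cos A cot A = LHS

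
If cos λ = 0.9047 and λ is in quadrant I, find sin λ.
sin λ = 0.426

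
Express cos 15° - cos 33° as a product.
cos 15° - cos 33° = -2 sin(24°) sin(-9°)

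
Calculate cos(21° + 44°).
cos(21° + 44°) = cos 21° cos 44° - sin 21° sin 44° = 0.4226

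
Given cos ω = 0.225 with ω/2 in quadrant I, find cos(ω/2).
cos(ω/2) = ±√((1 + cos ω)/2); positive since ω/2 ∈ QI, so cos(ω/2) = 0.7826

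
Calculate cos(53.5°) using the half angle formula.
cos(53.5°) = √((1 + cos 107°)/2) = 0.5948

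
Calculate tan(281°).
tan(281°) = -5.145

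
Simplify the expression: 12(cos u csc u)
12(cos u csc u) = 12(cot u) (using Reciprocal + quotient)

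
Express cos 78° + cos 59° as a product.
cos 78° + cos 59° = 2 cos(68.5°) cos(9.5°)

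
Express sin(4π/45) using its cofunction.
sin(4π/45) = cos(π/2 - 4π/45) = cos(37π/90)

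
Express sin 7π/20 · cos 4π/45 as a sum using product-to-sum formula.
sin 7π/20 cos 4π/45 = (1/2)[sin(7π/20+4π/45) + sin(7π/20-4π/45)]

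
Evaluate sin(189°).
sin(189°) = -0.1564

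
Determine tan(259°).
tan(259°) = 5.145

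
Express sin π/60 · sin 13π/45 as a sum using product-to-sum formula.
sin π/60 sin 13π/45 = (1/2)[cos(π/60-13π/45) - cos(π/60+13π/45)]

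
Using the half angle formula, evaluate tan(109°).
tan(109°) = sin 218° / (1 + cos 218°) = -2.904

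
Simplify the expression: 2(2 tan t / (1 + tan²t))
2(2 tan t / (1 + tan²t)) = 2(sin(2t)) (using Double angle)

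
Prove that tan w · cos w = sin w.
LHS = (sin w/cos w) · cos w = sin w = RHS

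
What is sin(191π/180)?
sin(191π/180) = -0.1908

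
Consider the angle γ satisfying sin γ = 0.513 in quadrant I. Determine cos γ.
cos γ = √(1 - sin²γ) = 0.8584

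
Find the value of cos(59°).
cos(59°) = 0.515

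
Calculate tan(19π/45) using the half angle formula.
tan(19π/45) = sin 38π/45 / (1 + cos 38π/45) = 4.011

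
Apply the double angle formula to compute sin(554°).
sin(554°) = 2 sin 277° cos 277° = -0.2419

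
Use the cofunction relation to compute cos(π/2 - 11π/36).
cos(π/2 - 11π/36) = sin(11π/36) = 0.8192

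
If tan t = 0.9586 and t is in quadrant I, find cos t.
cos t = 0.7219 (using tan²t + 1 = sec²t)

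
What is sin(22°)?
sin(22°) = 0.3746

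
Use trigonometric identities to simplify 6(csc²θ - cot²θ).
6(csc²θ - cot²θ) = 6 (using Pythagorean identity)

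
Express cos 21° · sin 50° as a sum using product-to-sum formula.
cos 21° sin 50° = (1/2)[sin(21°+50°) - sin(21°-50°)]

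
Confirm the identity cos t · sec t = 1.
LHS = cos t · (1/cos t) = 1 = RHS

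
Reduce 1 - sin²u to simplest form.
1 - sin²u = cos²u (using Pythagorean identity)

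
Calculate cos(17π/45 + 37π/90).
cos(17π/45 + 37π/90) = cos 17π/45 cos 37π/90 - sin 17π/45 sin 37π/90 = -0.788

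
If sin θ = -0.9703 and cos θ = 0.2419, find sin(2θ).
sin(2θ) = 2 sin θ cos θ = -0.4694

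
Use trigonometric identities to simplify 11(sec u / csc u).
11(sec u / csc u) = 11(tan u) (using Reciprocal identities)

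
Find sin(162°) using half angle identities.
sin(162°) = √((1 - cos 324°)/2) = 0.309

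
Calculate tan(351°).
tan(351°) = -0.1584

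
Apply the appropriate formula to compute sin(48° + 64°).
sin(48° + 64°) = sin 48° cos 64° + cos 48° sin 64° = 0.9272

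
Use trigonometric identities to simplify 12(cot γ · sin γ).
12(cot γ · sin γ) = 12(cos γ) (using Quotient identity)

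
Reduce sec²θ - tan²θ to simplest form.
sec²θ - tan²θ = 1 (using Pythagorean identity)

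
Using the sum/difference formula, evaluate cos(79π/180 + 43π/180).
cos(79π/180 + 43π/180) = cos 79π/180 cos 43π/180 - sin 79π/180 sin 43π/180 = -0.5299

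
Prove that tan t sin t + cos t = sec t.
LHS = sin²t/cos t + cos t = (sin²t + cos²t)/cos t = 1/cos t = sec t = RHS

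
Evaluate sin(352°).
sin(352°) = -0.1392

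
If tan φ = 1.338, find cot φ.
cot φ = 1/tan φ = 0.7474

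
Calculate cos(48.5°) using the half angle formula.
cos(48.5°) = √((1 + cos 97°)/2) = 0.6626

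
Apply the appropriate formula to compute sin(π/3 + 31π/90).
sin(π/3 + 31π/90) = sin π/3 cos 31π/90 + cos π/3 sin 31π/90 = 0.848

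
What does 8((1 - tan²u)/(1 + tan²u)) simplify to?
8((1 - tan²u)/(1 + tan²u)) = 8(cos(2u)) (using Double angle)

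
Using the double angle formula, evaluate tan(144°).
tan(144°) = 2 tan 72° / (1 - tan²72°) = -0.7265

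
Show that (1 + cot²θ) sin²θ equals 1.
LHS = csc²θ · sin²θ = (1/sin²θ) · sin²θ = 1 = RHS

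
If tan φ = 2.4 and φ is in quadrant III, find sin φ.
sin φ = -0.9231 (using tan²φ + 1 = sec²φ)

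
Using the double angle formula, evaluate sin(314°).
sin(314°) = 2 sin 157° cos 157° = -0.7193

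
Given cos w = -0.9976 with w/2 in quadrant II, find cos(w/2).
cos(w/2) = ±√((1 + cos w)/2); negative since w/2 ∈ QII, so cos(w/2) = -0.03464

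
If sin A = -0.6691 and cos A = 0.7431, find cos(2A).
cos(2A) = cos²A - sin²A = 0.1045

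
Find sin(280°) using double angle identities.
sin(280°) = 2 sin 140° cos 140° = -0.9848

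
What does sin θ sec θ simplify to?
sin θ sec θ = tan θ (using Reciprocal + quotient)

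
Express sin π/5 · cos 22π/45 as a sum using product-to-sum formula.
sin π/5 cos 22π/45 = (1/2)[sin(π/5+22π/45) + sin(π/5-22π/45)]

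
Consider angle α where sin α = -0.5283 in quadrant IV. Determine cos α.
cos α = √(1 - sin²α) = 0.8491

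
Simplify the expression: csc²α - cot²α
csc²α - cot²α = 1 (using Pythagorean identity)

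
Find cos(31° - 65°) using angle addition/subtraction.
cos(31° - 65°) = cos 31° cos 65° + sin 31° sin 65° = 0.829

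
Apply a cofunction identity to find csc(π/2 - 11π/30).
csc(π/2 - 11π/30) = sec(11π/30) = 2.459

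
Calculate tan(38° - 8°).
tan(38° - 8°) = (tan 38° - tan 8°)/(1 + tan 38° tan 8°) = √3/3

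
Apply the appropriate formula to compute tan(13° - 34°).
tan(13° - 34°) = (tan 13° - tan 34°)/(1 + tan 13° tan 34°) = -0.3839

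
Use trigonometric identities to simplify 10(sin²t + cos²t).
10(sin²t + cos²t) = 10 (using Pythagorean identity)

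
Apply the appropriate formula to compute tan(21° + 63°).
tan(21° + 63°) = (tan 21° + tan 63°)/(1 - tan 21° tan 63°) = 9.514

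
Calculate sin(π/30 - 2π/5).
sin(π/30 - 2π/5) = sin π/30 cos 2π/5 - cos π/30 sin 2π/5 = -0.9135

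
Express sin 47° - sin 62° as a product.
sin 47° - sin 62° = 2 cos(54.5°) sin(-7.5°)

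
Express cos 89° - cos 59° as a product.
cos 89° - cos 59° = -2 sin(74°) sin(15°)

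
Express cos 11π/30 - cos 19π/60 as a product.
cos 11π/30 - cos 19π/60 = -2 sin(41π/120) sin(π/40)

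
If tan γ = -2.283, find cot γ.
cot γ = 1/tan γ = -0.438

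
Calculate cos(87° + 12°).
cos(87° + 12°) = cos 87° cos 12° - sin 87° sin 12° = -0.1564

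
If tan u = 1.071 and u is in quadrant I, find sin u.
sin u = 0.7309 (using tan²u + 1 = sec²u)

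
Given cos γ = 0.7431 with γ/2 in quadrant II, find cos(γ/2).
cos(γ/2) = ±√((1 + cos γ)/2); negative since γ/2 ∈ QII, so cos(γ/2) = -0.9336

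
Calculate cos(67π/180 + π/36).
cos(67π/180 + π/36) = cos 67π/180 cos π/36 - sin 67π/180 sin π/36 = 0.309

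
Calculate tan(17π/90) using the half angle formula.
tan(17π/90) = sin 17π/45 / (1 + cos 17π/45) = 0.6745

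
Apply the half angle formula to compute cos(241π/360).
cos(241π/360) = -√((1 + cos 241π/180)/2) = -0.5075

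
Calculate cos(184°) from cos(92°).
cos(184°) = cos²92° - sin²92° = -0.9976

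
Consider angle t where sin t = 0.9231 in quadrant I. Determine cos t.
cos t = √(1 - sin²t) = 0.3846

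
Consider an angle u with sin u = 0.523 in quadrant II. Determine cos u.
cos u = ±√(1 - sin²u) = -0.8523 (negative in QII)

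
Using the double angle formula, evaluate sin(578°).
sin(578°) = 2 sin 289° cos 289° = -0.6157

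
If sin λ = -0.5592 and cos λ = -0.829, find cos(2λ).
cos(2λ) = cos²λ - sin²λ = 0.3745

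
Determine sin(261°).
sin(261°) = -0.9877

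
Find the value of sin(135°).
sin(135°) = √2/2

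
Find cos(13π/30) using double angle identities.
cos(13π/30) = cos²13π/60 - sin²13π/60 = 0.2079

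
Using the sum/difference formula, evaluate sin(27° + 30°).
sin(27° + 30°) = sin 27° cos 30° + cos 27° sin 30° = 0.8387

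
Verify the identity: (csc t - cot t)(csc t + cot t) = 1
LHS = csc²t - cot²t = (1 + cot²t) - cot²t = 1 = RHS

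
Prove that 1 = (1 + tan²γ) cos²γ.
RHS = sec²γ · cos²γ = (1/cos²γ) · cos²γ = 1 = LHS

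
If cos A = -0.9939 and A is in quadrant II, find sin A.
sin A = 0.1103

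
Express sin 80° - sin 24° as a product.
sin 80° - sin 24° = 2 cos(52°) sin(28°)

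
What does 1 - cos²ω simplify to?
1 - cos²ω = sin²ω (using Pythagorean identity)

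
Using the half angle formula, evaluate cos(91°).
cos(91°) = -√((1 + cos 182°)/2) = -0.01745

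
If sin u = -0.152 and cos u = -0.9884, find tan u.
tan u = sin u / cos u = 0.1538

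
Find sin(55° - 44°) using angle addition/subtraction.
sin(55° - 44°) = sin 55° cos 44° - cos 55° sin 44° = 0.1908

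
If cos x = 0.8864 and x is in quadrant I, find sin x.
sin x = 0.4629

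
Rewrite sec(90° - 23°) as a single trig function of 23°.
sec(90° - 23°) = csc(23°)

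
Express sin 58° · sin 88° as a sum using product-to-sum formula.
sin 58° sin 88° = (1/2)[cos(58°-88°) - cos(58°+88°)]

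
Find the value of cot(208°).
cot(208°) = 1.881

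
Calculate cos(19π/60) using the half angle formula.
cos(19π/60) = √((1 + cos 19π/30)/2) = 0.5446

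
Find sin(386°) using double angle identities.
sin(386°) = 2 sin 193° cos 193° = 0.4384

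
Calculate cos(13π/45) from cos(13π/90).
cos(13π/45) = cos²13π/90 - sin²13π/90 = 0.6157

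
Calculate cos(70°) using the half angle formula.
cos(70°) = √((1 + cos 140°)/2) = 0.342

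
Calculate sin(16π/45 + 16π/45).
sin(16π/45 + 16π/45) = sin 16π/45 cos 16π/45 + cos 16π/45 sin 16π/45 = 0.788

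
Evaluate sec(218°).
sec(218°) = -1.269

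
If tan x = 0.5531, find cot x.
cot x = 1/tan x = 1.808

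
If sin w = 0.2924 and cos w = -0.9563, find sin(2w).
sin(2w) = 2 sin w cos w = -0.5592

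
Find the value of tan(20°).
tan(20°) = 0.364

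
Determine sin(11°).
sin(11°) = 0.1908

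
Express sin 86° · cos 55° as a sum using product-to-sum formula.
sin 86° cos 55° = (1/2)[sin(86°+55°) + sin(86°-55°)]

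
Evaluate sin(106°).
sin(106°) = 0.9613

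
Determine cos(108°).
cos(108°) = -0.309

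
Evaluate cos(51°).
cos(51°) = 0.6293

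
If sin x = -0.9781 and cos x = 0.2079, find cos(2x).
cos(2x) = cos²x - sin²x = -0.9135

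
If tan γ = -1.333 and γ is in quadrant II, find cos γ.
cos γ = -0.6001 (using tan²γ + 1 = sec²γ)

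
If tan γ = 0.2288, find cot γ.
cot γ = 1/tan γ = 4.371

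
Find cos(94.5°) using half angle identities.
cos(94.5°) = -√((1 + cos 189°)/2) = -0.07846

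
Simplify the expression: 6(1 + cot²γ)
6(1 + cot²γ) = 6(csc²γ) (using Pythagorean identity)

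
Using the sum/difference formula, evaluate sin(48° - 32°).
sin(48° - 32°) = sin 48° cos 32° - cos 48° sin 32° = 0.2756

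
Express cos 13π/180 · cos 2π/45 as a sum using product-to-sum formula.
cos 13π/180 cos 2π/45 = (1/2)[cos(13π/180-2π/45) + cos(13π/180+2π/45)]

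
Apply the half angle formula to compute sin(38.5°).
sin(38.5°) = √((1 - cos 77°)/2) = 0.6225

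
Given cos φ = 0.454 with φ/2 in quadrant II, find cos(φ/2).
cos(φ/2) = ±√((1 + cos φ)/2); negative since φ/2 ∈ QII, so cos(φ/2) = -0.8526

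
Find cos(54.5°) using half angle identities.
cos(54.5°) = √((1 + cos 109°)/2) = 0.5807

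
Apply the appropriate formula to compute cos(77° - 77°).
cos(77° - 77°) = cos 77° cos 77° + sin 77° sin 77° = 1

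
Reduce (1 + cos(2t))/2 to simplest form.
(1 + cos(2t))/2 = cos²t (using Power reduction)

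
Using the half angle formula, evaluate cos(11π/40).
cos(11π/40) = √((1 + cos 11π/20)/2) = 0.6494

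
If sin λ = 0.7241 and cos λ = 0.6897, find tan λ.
tan λ = sin λ / cos λ = 1.05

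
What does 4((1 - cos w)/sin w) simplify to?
4((1 - cos w)/sin w) = 4(tan(w/2)) (using Half angle)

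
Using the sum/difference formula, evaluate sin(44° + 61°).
sin(44° + 61°) = sin 44° cos 61° + cos 44° sin 61° = (√6+√2)/4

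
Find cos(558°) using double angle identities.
cos(558°) = cos²279° - sin²279° = -0.9511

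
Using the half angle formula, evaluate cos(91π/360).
cos(91π/360) = √((1 + cos 91π/180)/2) = 0.7009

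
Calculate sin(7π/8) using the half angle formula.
sin(7π/8) = √((1 - cos 7π/4)/2) = √(2-√2)/2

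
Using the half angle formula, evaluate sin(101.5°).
sin(101.5°) = √((1 - cos 203°)/2) = 0.9799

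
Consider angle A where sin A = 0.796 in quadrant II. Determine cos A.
cos A = ±√(1 - sin²A) = -0.6053 (negative in QII)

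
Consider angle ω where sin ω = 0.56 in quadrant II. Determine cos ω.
cos ω = ±√(1 - sin²ω) = -0.8285 (negative in QII)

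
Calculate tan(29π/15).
tan(29π/15) = -0.2126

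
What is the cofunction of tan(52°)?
tan(52°) = cot(90° - 52°) = cot(38°)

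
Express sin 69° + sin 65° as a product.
sin 69° + sin 65° = 2 sin(67°) cos(2°)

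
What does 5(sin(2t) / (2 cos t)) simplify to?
5(sin(2t) / (2 cos t)) = 5(sin t) (using Double angle)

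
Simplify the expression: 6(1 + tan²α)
6(1 + tan²α) = 6(sec²α) (using Pythagorean identity)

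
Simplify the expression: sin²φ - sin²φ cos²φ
sin²φ - sin²φ cos²φ = sin⁴φ (using Factoring)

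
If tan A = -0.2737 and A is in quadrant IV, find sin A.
sin A = -0.264 (using tan²A + 1 = sec²A)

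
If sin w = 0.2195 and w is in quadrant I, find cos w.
cos w = 0.9756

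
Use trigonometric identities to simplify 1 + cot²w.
1 + cot²w = csc²w (using Pythagorean identity)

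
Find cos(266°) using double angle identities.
cos(266°) = cos²133° - sin²133° = -0.06976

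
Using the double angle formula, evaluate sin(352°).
sin(352°) = 2 sin 176° cos 176° = -0.1392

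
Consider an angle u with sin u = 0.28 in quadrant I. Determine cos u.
cos u = √(1 - sin²u) = 0.96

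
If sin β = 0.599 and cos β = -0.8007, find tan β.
tan β = sin β / cos β = -0.7481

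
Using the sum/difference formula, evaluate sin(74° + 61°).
sin(74° + 61°) = sin 74° cos 61° + cos 74° sin 61° = √2/2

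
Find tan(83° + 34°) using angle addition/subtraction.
tan(83° + 34°) = (tan 83° + tan 34°)/(1 - tan 83° tan 34°) = -1.963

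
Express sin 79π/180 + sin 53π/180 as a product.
sin 79π/180 + sin 53π/180 = 2 sin(11π/30) cos(13π/180)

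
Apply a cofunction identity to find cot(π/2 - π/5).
cot(π/2 - π/5) = tan(π/5) = 0.7265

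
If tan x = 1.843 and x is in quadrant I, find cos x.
cos x = 0.4769 (using tan²x + 1 = sec²x)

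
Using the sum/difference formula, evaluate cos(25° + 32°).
cos(25° + 32°) = cos 25° cos 32° - sin 25° sin 32° = 0.5446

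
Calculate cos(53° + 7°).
cos(53° + 7°) = cos 53° cos 7° - sin 53° sin 7° = 1/2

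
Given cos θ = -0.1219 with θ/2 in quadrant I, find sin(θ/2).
sin(θ/2) = ±√((1 - cos θ)/2); positive since θ/2 ∈ QI, so sin(θ/2) = 0.749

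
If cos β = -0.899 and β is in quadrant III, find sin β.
sin β = -0.4379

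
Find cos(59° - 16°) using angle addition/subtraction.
cos(59° - 16°) = cos 59° cos 16° + sin 59° sin 16° = 0.7314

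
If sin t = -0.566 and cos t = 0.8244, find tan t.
tan t = sin t / cos t = -0.6866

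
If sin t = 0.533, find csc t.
csc t = 1/sin t = 1.876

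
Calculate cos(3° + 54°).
cos(3° + 54°) = cos 3° cos 54° - sin 3° sin 54° = 0.5446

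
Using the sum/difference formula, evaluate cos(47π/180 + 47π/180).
cos(47π/180 + 47π/180) = cos 47π/180 cos 47π/180 - sin 47π/180 sin 47π/180 = -0.06976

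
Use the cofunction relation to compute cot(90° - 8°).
cot(90° - 8°) = tan(8°) = 0.1405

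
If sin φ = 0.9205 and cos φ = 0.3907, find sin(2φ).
sin(2φ) = 2 sin φ cos φ = 0.7193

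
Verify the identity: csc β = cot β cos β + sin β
RHS = cos²β/sin β + sin β = (cos²β + sin²β)/sin β = 1/sin β = csc β = LHS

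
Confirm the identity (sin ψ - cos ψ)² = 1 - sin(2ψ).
LHS = sin²ψ - 2 sin ψ cos ψ + cos²ψ = (sin²ψ + cos²ψ) - 2 sin ψ cos ψ = 1 - sin(2ψ) = RHS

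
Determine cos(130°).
cos(130°) = -0.6428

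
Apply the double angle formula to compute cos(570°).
cos(570°) = cos²285° - sin²285° = -√3/2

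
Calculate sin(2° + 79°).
sin(2° + 79°) = sin 2° cos 79° + cos 2° sin 79° = 0.9877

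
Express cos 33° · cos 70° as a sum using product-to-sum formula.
cos 33° cos 70° = (1/2)[cos(33°-70°) + cos(33°+70°)]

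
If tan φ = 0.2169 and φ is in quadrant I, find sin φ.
sin φ = 0.212 (using tan²φ + 1 = sec²φ)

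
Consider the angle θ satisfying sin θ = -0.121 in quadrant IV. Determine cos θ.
cos θ = √(1 - sin²θ) = 0.9927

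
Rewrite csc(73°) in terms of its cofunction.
csc(73°) = sec(90° - 73°) = sec(17°)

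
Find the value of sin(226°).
sin(226°) = -0.7193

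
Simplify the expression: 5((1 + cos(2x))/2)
5((1 + cos(2x))/2) = 5(cos²x) (using Power reduction)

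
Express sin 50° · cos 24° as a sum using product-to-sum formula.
sin 50° cos 24° = (1/2)[sin(50°+24°) + sin(50°-24°)]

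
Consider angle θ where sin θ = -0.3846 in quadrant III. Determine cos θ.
cos θ = ±√(1 - sin²θ) = -0.9231 (negative in QIII)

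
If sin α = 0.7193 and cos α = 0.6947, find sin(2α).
sin(2α) = 2 sin α cos α = 0.9994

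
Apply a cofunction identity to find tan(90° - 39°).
tan(90° - 39°) = cot(39°) = 1.235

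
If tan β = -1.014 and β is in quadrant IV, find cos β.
cos β = 0.7022 (using tan²β + 1 = sec²β)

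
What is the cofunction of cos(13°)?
cos(13°) = sin(90° - 13°) = sin(77°)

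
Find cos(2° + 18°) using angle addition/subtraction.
cos(2° + 18°) = cos 2° cos 18° - sin 2° sin 18° = 0.9397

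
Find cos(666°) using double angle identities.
cos(666°) = cos²333° - sin²333° = 0.5878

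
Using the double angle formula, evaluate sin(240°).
sin(240°) = 2 sin 120° cos 120° = -√3/2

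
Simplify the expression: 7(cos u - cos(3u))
7(cos u - cos(3u)) = 7(2 sin(2u) sin u) (using Sum-to-product)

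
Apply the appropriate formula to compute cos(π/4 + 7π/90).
cos(π/4 + 7π/90) = cos π/4 cos 7π/90 - sin π/4 sin 7π/90 = 0.515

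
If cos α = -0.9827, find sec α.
sec α = 1/cos α = -1.018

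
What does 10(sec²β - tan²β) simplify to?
10(sec²β - tan²β) = 10 (using Pythagorean identity)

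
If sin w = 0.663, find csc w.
csc w = 1/sin w = 1.508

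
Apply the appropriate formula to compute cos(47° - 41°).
cos(47° - 41°) = cos 47° cos 41° + sin 47° sin 41° = 0.9945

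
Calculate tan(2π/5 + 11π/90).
tan(2π/5 + 11π/90) = (tan 2π/5 + tan 11π/90)/(1 - tan 2π/5 tan 11π/90) = -14.3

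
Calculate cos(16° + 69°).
cos(16° + 69°) = cos 16° cos 69° - sin 16° sin 69° = 0.08716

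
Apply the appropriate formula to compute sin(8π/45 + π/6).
sin(8π/45 + π/6) = sin 8π/45 cos π/6 + cos 8π/45 sin π/6 = 0.8829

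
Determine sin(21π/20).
sin(21π/20) = -0.1564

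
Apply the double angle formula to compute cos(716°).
cos(716°) = cos²358° - sin²358° = 0.9976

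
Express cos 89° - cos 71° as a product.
cos 89° - cos 71° = -2 sin(80°) sin(9°)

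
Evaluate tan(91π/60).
tan(91π/60) = -19.08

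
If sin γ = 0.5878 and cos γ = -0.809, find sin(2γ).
sin(2γ) = 2 sin γ cos γ = -0.9511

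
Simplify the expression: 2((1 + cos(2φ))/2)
2((1 + cos(2φ))/2) = 2(cos²φ) (using Power reduction)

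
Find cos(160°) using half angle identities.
cos(160°) = -√((1 + cos 320°)/2) = -0.9397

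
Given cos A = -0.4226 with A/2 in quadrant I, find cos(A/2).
cos(A/2) = ±√((1 + cos A)/2); positive since A/2 ∈ QI, so cos(A/2) = 0.5373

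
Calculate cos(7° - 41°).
cos(7° - 41°) = cos 7° cos 41° + sin 7° sin 41° = 0.829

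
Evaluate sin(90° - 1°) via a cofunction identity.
sin(90° - 1°) = cos(1°) = 0.9998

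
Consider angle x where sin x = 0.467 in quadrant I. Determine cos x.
cos x = √(1 - sin²x) = 0.8843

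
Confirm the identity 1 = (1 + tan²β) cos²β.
RHS = sec²β · cos²β = (1/cos²β) · cos²β = 1 = LHS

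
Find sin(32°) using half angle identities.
sin(32°) = √((1 - cos 64°)/2) = 0.5299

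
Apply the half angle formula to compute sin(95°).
sin(95°) = √((1 - cos 190°)/2) = 0.9962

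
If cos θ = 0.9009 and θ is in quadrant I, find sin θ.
sin θ = 0.434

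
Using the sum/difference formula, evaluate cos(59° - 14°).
cos(59° - 14°) = cos 59° cos 14° + sin 59° sin 14° = √2/2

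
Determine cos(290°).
cos(290°) = 0.342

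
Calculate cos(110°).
cos(110°) = -0.342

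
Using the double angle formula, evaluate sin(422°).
sin(422°) = 2 sin 211° cos 211° = 0.8829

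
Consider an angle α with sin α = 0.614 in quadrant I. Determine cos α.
cos α = √(1 - sin²α) = 0.7893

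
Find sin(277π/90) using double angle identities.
sin(277π/90) = 2 sin 277π/180 cos 277π/180 = -0.2419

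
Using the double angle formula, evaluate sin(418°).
sin(418°) = 2 sin 209° cos 209° = 0.848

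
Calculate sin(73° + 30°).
sin(73° + 30°) = sin 73° cos 30° + cos 73° sin 30° = 0.9744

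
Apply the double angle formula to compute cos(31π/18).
cos(31π/18) = cos²31π/36 - sin²31π/36 = 0.6428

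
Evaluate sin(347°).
sin(347°) = -0.225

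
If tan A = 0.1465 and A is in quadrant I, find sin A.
sin A = 0.145 (using tan²A + 1 = sec²A)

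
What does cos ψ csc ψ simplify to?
cos ψ csc ψ = cot ψ (using Reciprocal + quotient)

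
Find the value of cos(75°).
cos(75°) = (√6-√2)/4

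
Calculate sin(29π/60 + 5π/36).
sin(29π/60 + 5π/36) = sin 29π/60 cos 5π/36 + cos 29π/60 sin 5π/36 = 0.9272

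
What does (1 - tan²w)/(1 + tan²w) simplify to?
(1 - tan²w)/(1 + tan²w) = cos(2w) (using Double angle)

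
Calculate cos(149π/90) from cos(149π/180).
cos(149π/90) = 1 - 2sin²149π/180 = 0.4695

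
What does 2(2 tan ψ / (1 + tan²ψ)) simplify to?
2(2 tan ψ / (1 + tan²ψ)) = 2(sin(2ψ)) (using Double angle)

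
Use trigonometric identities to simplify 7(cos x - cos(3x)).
7(cos x - cos(3x)) = 7(2 sin(2x) sin x) (using Sum-to-product)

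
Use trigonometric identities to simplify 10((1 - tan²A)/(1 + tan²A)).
10((1 - tan²A)/(1 + tan²A)) = 10(cos(2A)) (using Double angle)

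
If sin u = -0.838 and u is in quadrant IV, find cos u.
cos u = 0.5457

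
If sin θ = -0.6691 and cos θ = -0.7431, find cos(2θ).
cos(2θ) = cos²θ - sin²θ = 0.1045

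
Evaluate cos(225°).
cos(225°) = -√2/2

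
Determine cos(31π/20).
cos(31π/20) = 0.1564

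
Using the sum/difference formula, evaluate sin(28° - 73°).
sin(28° - 73°) = sin 28° cos 73° - cos 28° sin 73° = -√2/2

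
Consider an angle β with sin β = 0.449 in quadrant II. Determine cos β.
cos β = ±√(1 - sin²β) = -0.8935 (negative in QII)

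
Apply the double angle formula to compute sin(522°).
sin(522°) = 2 sin 261° cos 261° = 0.309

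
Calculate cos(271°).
cos(271°) = 0.01745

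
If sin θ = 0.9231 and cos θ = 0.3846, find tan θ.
tan θ = sin θ / cos θ = 2.4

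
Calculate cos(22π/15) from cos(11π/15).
cos(22π/15) = cos²11π/15 - sin²11π/15 = -0.1045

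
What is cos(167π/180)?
cos(167π/180) = -0.9744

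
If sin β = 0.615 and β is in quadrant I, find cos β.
cos β = 0.7885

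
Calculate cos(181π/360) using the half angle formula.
cos(181π/360) = -√((1 + cos 181π/180)/2) = -0.008727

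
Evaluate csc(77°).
csc(77°) = 1.026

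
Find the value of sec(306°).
sec(306°) = 1.701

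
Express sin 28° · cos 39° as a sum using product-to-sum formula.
sin 28° cos 39° = (1/2)[sin(28°+39°) + sin(28°-39°)]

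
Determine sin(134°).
sin(134°) = 0.7193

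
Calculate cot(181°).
cot(181°) = 57.29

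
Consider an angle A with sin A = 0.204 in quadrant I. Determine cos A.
cos A = √(1 - sin²A) = 0.979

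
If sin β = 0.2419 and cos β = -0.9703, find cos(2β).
cos(2β) = cos²β - sin²β = 0.883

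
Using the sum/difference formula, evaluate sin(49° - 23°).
sin(49° - 23°) = sin 49° cos 23° - cos 49° sin 23° = 0.4384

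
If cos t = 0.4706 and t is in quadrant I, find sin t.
sin t = 0.8823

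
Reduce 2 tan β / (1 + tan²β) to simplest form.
2 tan β / (1 + tan²β) = sin(2β) (using Double angle)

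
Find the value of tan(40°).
tan(40°) = 0.8391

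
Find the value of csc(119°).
csc(119°) = 1.143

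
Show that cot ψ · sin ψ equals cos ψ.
LHS = (cos ψ/sin ψ) · sin ψ = cos ψ = RHS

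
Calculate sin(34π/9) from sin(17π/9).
sin(34π/9) = 2 sin 17π/9 cos 17π/9 = -0.6428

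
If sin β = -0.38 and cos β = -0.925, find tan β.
tan β = sin β / cos β = 0.4108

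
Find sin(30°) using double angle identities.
sin(30°) = 2 sin 15° cos 15° = 1/2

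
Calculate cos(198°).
cos(198°) = -0.9511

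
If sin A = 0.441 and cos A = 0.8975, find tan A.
tan A = sin A / cos A = 0.4914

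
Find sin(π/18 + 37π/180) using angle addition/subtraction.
sin(π/18 + 37π/180) = sin π/18 cos 37π/180 + cos π/18 sin 37π/180 = 0.7314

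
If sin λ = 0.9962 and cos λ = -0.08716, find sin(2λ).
sin(2λ) = 2 sin λ cos λ = -0.1737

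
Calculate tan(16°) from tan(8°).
tan(16°) = 2 tan 8° / (1 - tan²8°) = 0.2867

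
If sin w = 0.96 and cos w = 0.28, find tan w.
tan w = sin w / cos w = 3.429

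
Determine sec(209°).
sec(209°) = -1.143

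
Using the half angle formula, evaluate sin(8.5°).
sin(8.5°) = √((1 - cos 17°)/2) = 0.1478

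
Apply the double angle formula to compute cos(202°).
cos(202°) = cos²101° - sin²101° = -0.9272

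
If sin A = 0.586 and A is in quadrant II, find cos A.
cos A = -0.8103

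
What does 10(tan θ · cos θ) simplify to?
10(tan θ · cos θ) = 10(sin θ) (using Quotient identity)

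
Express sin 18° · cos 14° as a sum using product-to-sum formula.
sin 18° cos 14° = (1/2)[sin(18°+14°) + sin(18°-14°)]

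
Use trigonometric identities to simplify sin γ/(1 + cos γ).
sin γ/(1 + cos γ) = tan(γ/2) (using Half angle)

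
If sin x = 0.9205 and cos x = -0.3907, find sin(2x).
sin(2x) = 2 sin x cos x = -0.7193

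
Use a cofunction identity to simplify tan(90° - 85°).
tan(90° - 85°) = cot(85°)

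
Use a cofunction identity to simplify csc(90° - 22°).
csc(90° - 22°) = sec(22°)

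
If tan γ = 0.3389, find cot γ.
cot γ = 1/tan γ = 2.951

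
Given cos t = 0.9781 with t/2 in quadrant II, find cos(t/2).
cos(t/2) = ±√((1 + cos t)/2); negative since t/2 ∈ QII, so cos(t/2) = -0.9945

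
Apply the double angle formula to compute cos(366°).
cos(366°) = cos²183° - sin²183° = 0.9945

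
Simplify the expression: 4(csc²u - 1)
4(csc²u - 1) = 4(cot²u) (using Pythagorean identity)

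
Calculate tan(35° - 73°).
tan(35° - 73°) = (tan 35° - tan 73°)/(1 + tan 35° tan 73°) = -0.7813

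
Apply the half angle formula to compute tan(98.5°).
tan(98.5°) = sin 197° / (1 + cos 197°) = -6.691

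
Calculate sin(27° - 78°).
sin(27° - 78°) = sin 27° cos 78° - cos 27° sin 78° = -0.7771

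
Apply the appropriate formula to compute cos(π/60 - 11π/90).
cos(π/60 - 11π/90) = cos π/60 cos 11π/90 + sin π/60 sin 11π/90 = 0.9455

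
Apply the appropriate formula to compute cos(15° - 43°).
cos(15° - 43°) = cos 15° cos 43° + sin 15° sin 43° = 0.8829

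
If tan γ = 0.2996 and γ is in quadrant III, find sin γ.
sin γ = -0.287 (using tan²γ + 1 = sec²γ)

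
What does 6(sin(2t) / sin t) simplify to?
6(sin(2t) / sin t) = 6(2 cos t) (using Double angle)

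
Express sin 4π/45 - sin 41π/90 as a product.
sin 4π/45 - sin 41π/90 = 2 cos(49π/180) sin(-11π/60)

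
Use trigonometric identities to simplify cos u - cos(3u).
cos u - cos(3u) = 2 sin(2u) sin u (using Sum-to-product)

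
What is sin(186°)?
sin(186°) = -0.1045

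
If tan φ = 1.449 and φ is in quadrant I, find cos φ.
cos φ = 0.568 (using tan²φ + 1 = sec²φ)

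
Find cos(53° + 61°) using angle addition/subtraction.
cos(53° + 61°) = cos 53° cos 61° - sin 53° sin 61° = -0.4067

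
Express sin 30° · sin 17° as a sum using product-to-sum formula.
sin 30° sin 17° = (1/2)[cos(30°-17°) - cos(30°+17°)]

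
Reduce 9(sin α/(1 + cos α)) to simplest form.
9(sin α/(1 + cos α)) = 9(tan(α/2)) (using Half angle)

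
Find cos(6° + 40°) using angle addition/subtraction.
cos(6° + 40°) = cos 6° cos 40° - sin 6° sin 40° = 0.6947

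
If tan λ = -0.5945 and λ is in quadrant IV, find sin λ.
sin λ = -0.511 (using tan²λ + 1 = sec²λ)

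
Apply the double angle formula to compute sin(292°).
sin(292°) = 2 sin 146° cos 146° = -0.9272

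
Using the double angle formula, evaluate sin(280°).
sin(280°) = 2 sin 140° cos 140° = -0.9848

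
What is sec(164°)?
sec(164°) = -1.04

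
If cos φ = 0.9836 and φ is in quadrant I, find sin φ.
sin φ = 0.1804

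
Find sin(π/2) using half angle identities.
sin(π/2) = √((1 - cos π)/2) = 1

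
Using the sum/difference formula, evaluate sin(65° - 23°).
sin(65° - 23°) = sin 65° cos 23° - cos 65° sin 23° = 0.6691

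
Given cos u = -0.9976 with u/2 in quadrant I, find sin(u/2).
sin(u/2) = ±√((1 - cos u)/2); positive since u/2 ∈ QI, so sin(u/2) = 0.9994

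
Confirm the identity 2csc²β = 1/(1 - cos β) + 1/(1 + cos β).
RHS = [(1 + cos β) + (1 - cos β)] / [(1 - cos β)(1 + cos β)] = 2/(1 - cos²β) = 2/sin²β = 2csc²β = LHS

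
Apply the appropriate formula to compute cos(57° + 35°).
cos(57° + 35°) = cos 57° cos 35° - sin 57° sin 35° = -0.0349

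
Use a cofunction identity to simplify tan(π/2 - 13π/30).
tan(π/2 - 13π/30) = cot(13π/30)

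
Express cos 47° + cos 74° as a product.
cos 47° + cos 74° = 2 cos(60.5°) cos(-13.5°)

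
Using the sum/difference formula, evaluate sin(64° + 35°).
sin(64° + 35°) = sin 64° cos 35° + cos 64° sin 35° = 0.9877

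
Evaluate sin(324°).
sin(324°) = -0.5878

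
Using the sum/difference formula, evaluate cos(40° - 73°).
cos(40° - 73°) = cos 40° cos 73° + sin 40° sin 73° = 0.8387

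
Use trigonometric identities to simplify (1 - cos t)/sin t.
(1 - cos t)/sin t = tan(t/2) (using Half angle)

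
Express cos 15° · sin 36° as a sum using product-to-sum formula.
cos 15° sin 36° = (1/2)[sin(15°+36°) - sin(15°-36°)]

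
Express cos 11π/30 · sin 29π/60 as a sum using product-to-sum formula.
cos 11π/30 sin 29π/60 = (1/2)[sin(11π/30+29π/60) - sin(11π/30-29π/60)]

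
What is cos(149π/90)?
cos(149π/90) = 0.4695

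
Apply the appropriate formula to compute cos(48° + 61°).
cos(48° + 61°) = cos 48° cos 61° - sin 48° sin 61° = -0.3256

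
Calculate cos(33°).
cos(33°) = 0.8387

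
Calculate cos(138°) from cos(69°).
cos(138°) = cos²69° - sin²69° = -0.7431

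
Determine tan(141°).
tan(141°) = -0.8098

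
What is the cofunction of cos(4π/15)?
cos(4π/15) = sin(π/2 - 4π/15) = sin(7π/30)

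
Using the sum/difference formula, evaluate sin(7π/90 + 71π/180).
sin(7π/90 + 71π/180) = sin 7π/90 cos 71π/180 + cos 7π/90 sin 71π/180 = 0.9962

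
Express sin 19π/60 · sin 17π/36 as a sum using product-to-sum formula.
sin 19π/60 sin 17π/36 = (1/2)[cos(19π/60-17π/36) - cos(19π/60+17π/36)]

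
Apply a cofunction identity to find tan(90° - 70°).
tan(90° - 70°) = cot(70°) = 0.364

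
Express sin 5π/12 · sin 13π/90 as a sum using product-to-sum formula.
sin 5π/12 sin 13π/90 = (1/2)[cos(5π/12-13π/90) - cos(5π/12+13π/90)]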